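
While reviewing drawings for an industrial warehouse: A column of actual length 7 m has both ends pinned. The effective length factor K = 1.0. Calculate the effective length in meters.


L_eff = K * L
= 1.0 * 7
= 7.0 m

7.0 m


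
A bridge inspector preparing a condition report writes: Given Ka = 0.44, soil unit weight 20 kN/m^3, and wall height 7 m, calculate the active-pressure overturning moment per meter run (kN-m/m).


Pa = 0.5 * Ka * gamma * H^2
= 0.5 * 0.44 * 20 * 7^2
= 215.6 kN/m
Arm = H / 3 = 7 / 3 = 2.3333 m
Mo = Pa * arm = Pa * H / 3 = 215.6 * 7 / 3 = 503.0667 kN-m/m

503.0667 kN-m/m


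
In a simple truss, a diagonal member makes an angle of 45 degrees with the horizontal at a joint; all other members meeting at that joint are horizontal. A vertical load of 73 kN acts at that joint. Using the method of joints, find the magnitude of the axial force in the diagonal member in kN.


At the joint, only the diagonal has a vertical component, so vertical equilibrium gives:
F * sin(45) = 73
F = 73 / sin(45)
= 73 / 0.707107
= 103.24 kN

103.24 kN


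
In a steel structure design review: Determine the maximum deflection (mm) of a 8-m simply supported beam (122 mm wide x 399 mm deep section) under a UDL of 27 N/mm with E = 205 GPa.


I = 122 * 399^3 / 12 = 645798856.5 mm^4
L = 8000.0 mm, w = 27 N/mm, E = 205000.0 MPa
delta = 5 * w * L^4 / (384 * E * I)
= 5 * 27 * 8000.0^4 / (384 * 205000.0 * 645798856.5)
= 10.8771 mm

10.8771 mm


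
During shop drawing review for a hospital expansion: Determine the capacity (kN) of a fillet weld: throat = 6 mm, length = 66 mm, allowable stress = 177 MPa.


Strength = throat * length * allowable stress
= 6 * 66 * 177 N
= 70092 N
= 70.09 kN

70.09 kN


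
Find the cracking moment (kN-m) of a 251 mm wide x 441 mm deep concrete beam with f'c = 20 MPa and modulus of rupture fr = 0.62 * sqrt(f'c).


fr = 0.62 * sqrt(20) = 0.62 * 4.4721 = 2.7727 MPa
I = 251 * 441^3 / 12 = 1793941364.25 mm^4
y_t = 220.5 mm
M_cr = fr * I / y_t = 2.7727 * 1793941364.25 / 220.5 N-mm
= 22.5583 kN-m

22.5583 kN-m


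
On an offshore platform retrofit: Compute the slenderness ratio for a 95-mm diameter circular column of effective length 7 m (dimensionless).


Radius of gyration r = d / 4 = 95 / 4 = 23.75 mm
L_eff = 7000.0 mm
Slenderness ratio = L / r = 7000.0 / 23.75 = 294.74 (dimensionless)

294.74 (dimensionless)


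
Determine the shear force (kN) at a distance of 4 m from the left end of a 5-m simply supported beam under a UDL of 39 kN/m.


R_A = w * L / 2 = 39 * 5 / 2 = 97.5 kN
V(x) = R_A - w * x = 97.5 - 39 * 4
= -58.5 kN

-58.5 kN


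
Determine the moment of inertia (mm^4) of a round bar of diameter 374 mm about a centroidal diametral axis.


r = d / 2 = 374 / 2 = 187.0 mm
I = pi * r^4 / 4 = pi * 187.0^4 / 4
= 960409190.91 mm^4

960409190.91 mm^4


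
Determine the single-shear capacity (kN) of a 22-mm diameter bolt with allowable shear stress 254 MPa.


A = pi * d^2 / 4 = pi * 22^2 / 4 = 380.1327 mm^2
V = f_v * A / 1000 = 254 * 380.1327 / 1000
= 96.5537 kN

96.5537 kN


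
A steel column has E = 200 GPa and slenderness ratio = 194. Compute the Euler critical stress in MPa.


sigma_cr = pi^2 * E / lambda^2
= 9.8696 * 200000.0 / 194^2
= 9.8696 * 200000.0 / 37636
= 52.4477 MPa

52.4477 MPa


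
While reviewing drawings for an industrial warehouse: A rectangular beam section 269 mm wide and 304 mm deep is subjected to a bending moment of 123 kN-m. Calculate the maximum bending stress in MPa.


I = b * h^3 / 12 = 269 * 304^3 / 12 = 629784234.67 mm^4
y = h / 2 = 304 / 2 = 152.0 mm
M = 123 kN-m = 123000000.0 N-mm
sigma = M * y / I = 123000000.0 * 152.0 / 629784234.67
= 29.69 MPa

29.69 MPa


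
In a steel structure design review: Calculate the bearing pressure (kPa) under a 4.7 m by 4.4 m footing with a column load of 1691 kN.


A = 4.7 * 4.4 = 20.68 m^2
q = P / A = 1691 / 20.68
= 81.7698 kPa

81.7698 kPa


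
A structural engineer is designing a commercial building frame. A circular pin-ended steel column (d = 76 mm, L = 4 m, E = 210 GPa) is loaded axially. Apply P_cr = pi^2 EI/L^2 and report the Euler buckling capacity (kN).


I = pi * d^4 / 64 = 1637661.98 mm^4
L = 4000.0 mm
P_cr = pi^2 * E * I / L^2
= 9.8696 * 210000.0 * 1637661.98 / 4000.0^2
= 212140.37 N = 212.1404 kN

212.1404 kN


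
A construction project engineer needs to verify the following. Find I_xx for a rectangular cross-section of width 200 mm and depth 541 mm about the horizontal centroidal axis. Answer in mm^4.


I = b * h^3 / 12
= 200 * 541^3 / 12
= 200 * 158340421 / 12
= 2639007016.67 mm^4

2639007016.67 mm^4


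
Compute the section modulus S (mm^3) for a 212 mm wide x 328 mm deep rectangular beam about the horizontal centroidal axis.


S = b * h^2 / 6
= 212 * 328^2 / 6
= 212 * 107584 / 6
= 3801301.33 mm^3

3801301.33 mm^3


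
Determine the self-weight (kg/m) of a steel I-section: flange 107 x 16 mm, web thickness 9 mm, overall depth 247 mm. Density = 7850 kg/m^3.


A_flanges = 2 * 107 * 16 = 3424 mm^2
A_web = (247 - 2 * 16) * 9 = 1935 mm^2
A_total = 3424 + 1935 = 5359 mm^2 = 0.005359 m^2
Weight = rho * A = 7850 * 0.005359 = 42.0682 kg/m

42.0682 kg/m


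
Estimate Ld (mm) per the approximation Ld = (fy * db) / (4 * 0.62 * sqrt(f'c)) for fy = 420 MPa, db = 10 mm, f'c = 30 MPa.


Ld = (fy * db) / (4 * 0.62 * sqrt(f'c))
= (420 * 10) / (4 * 0.62 * sqrt(30))
= 4200 / 13.5835
= 309.2 mm

309.2 mm


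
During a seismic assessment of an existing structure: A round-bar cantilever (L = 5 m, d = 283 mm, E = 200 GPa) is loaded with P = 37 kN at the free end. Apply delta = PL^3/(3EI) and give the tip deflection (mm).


I = pi * d^4 / 64 = pi * 283^4 / 64 = 314858658.55 mm^4
L = 5000.0 mm, P = 37000.0 N, E = 200000.0 MPa
delta = P * L^3 / (3 * E * I)
= 37000.0 * 5000.0^3 / (3 * 200000.0 * 314858658.55)
= 24.4819 mm

24.4819 mm


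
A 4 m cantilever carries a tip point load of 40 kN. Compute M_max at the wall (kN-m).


For a cantilever with a point load at the free end:
M_max = P * L = 40 * 4 = 160 kN-m

160 kN-m


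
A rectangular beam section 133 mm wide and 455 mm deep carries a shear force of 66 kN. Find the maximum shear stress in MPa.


A = b * h = 133 * 455 = 60515 mm^2
V = 66 kN = 66000.0 N
tau_max = 1.5 * V / A = 1.5 * 66000.0 / 60515
= 1.636 MPa

1.636 MPa


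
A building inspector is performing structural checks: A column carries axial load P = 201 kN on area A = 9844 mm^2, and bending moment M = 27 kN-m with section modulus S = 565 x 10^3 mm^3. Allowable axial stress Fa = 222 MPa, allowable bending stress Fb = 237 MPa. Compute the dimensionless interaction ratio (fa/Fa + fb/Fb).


f_a = P / A = 201000.0 / 9844 = 20.4185 MPa
f_b = M / S = 27000000.0 / 565000.0 = 47.7876 MPa
Ratio = f_a / Fa + f_b / Fb
= 20.4185 / 222 + 47.7876 / 237
= 0.2936 (dimensionless)

0.2936 (dimensionless)


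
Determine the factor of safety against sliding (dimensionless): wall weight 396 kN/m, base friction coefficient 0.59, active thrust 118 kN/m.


Resisting force = mu * W = 0.59 * 396 = 233.64 kN/m
FOS = Resisting / Driving = 233.64 / 118
= 1.98 (dimensionless)

1.98 (dimensionless)


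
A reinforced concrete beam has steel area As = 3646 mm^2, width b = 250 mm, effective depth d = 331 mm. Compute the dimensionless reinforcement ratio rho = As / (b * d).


rho = As / (b * d)
= 3646 / (250 * 331)
= 3646 / 82750
= 0.04406 (dimensionless)

0.04406 (dimensionless)


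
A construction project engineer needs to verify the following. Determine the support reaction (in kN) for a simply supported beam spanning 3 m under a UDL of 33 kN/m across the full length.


Total load = w * L = 33 * 3 = 99 kN
By symmetry, each reaction R = total / 2 = 99 / 2 = 49.5 kN

49.5 kN


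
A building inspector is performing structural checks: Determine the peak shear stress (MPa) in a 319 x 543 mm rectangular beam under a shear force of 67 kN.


A = b * h = 319 * 543 = 173217 mm^2
V = 67 kN = 67000.0 N
tau_max = 1.5 * V / A = 1.5 * 67000.0 / 173217
= 0.5802 MPa

0.5802 MPa


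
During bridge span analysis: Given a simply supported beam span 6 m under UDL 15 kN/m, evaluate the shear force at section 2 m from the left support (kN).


R_A = w * L / 2 = 15 * 6 / 2 = 45.0 kN
V(x) = R_A - w * x = 45.0 - 15 * 2
= 15.0 kN

15.0 kN


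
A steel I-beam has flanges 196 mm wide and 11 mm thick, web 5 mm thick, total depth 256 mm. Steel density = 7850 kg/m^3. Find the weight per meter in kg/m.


A_flanges = 2 * 196 * 11 = 4312 mm^2
A_web = (256 - 2 * 11) * 5 = 1170 mm^2
A_total = 4312 + 1170 = 5482 mm^2 = 0.005482 m^2
Weight = rho * A = 7850 * 0.005482 = 43.0337 kg/m

43.0337 kg/m


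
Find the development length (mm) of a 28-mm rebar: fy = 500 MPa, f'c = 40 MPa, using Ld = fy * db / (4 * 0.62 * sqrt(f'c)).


Ld = (fy * db) / (4 * 0.62 * sqrt(f'c))
= (500 * 28) / (4 * 0.62 * sqrt(40))
= 14000 / 15.6849
= 892.58 mm

892.58 mm


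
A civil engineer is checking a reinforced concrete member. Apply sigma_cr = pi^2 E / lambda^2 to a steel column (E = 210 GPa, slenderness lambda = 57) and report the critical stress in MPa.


sigma_cr = pi^2 * E / lambda^2
= 9.8696 * 210000.0 / 57^2
= 9.8696 * 210000.0 / 3249
= 637.9246 MPa

637.9246 MPa


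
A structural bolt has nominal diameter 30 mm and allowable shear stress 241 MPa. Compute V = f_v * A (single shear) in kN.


A = pi * d^2 / 4 = pi * 30^2 / 4 = 706.8583 mm^2
V = f_v * A / 1000 = 241 * 706.8583 / 1000
= 170.3529 kN

170.3529 kN


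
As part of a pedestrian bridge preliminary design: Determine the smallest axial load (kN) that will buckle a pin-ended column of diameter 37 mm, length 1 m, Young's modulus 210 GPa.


I = pi * d^4 / 64 = 91997.66 mm^4
L = 1000.0 mm
P_cr = pi^2 * E * I / L^2
= 9.8696 * 210000.0 * 91997.66 / 1000.0^2
= 190675.91 N = 190.6759 kN

190.6759 kN


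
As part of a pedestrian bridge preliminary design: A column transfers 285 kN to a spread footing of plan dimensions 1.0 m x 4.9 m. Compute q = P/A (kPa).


A = 1.0 * 4.9 = 4.9 m^2
q = P / A = 285 / 4.9
= 58.1633 kPa

58.1633 kPa


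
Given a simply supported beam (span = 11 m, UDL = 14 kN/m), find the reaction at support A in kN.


Total load = w * L = 14 * 11 = 154 kN
By symmetry, each reaction R = total / 2 = 154 / 2 = 77.0 kN

77.0 kN


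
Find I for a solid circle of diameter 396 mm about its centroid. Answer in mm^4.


r = d / 2 = 396 / 2 = 198.0 mm
I = pi * r^4 / 4 = pi * 198.0^4 / 4
= 1207120547.23 mm^4

1207120547.23 mm^4


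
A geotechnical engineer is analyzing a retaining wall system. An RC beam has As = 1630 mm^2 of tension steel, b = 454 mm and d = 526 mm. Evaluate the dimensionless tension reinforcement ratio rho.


rho = As / (b * d)
= 1630 / (454 * 526)
= 1630 / 238804
= 0.006826 (dimensionless)

0.006826 (dimensionless)


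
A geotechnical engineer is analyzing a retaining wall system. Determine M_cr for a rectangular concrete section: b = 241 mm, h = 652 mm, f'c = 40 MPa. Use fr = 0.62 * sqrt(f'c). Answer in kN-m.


fr = 0.62 * sqrt(40) = 0.62 * 6.3246 = 3.9212 MPa
I = 241 * 652^3 / 12 = 5566453477.33 mm^4
y_t = 326.0 mm
M_cr = fr * I / y_t = 3.9212 * 5566453477.33 / 326.0 N-mm
= 66.9549 kN-m

66.9549 kN-m


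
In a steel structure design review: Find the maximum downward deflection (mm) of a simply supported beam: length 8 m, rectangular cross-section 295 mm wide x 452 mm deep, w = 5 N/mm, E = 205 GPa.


I = 295 * 452^3 / 12 = 2270157946.67 mm^4
L = 8000.0 mm, w = 5 N/mm, E = 205000.0 MPa
delta = 5 * w * L^4 / (384 * E * I)
= 5 * 5 * 8000.0^4 / (384 * 205000.0 * 2270157946.67)
= 0.573 mm

0.573 mm


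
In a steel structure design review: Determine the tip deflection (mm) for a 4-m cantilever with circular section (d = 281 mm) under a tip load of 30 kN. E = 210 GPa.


I = pi * d^4 / 64 = pi * 281^4 / 64 = 306051969.3 mm^4
L = 4000.0 mm, P = 30000.0 N, E = 210000.0 MPa
delta = P * L^3 / (3 * E * I)
= 30000.0 * 4000.0^3 / (3 * 210000.0 * 306051969.3)
= 9.9578 mm

9.9578 mm


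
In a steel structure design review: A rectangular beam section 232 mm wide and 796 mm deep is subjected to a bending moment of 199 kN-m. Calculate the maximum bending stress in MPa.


I = b * h^3 / 12 = 232 * 796^3 / 12 = 9750927829.33 mm^4
y = h / 2 = 796 / 2 = 398.0 mm
M = 199 kN-m = 199000000.0 N-mm
sigma = M * y / I = 199000000.0 * 398.0 / 9750927829.33
= 8.12 MPa

8.12 MPa


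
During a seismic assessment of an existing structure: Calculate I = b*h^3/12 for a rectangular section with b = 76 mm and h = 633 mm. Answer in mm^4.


I = b * h^3 / 12
= 76 * 633^3 / 12
= 76 * 253636137 / 12
= 1606362201.0 mm^4

1606362201.0 mm^4


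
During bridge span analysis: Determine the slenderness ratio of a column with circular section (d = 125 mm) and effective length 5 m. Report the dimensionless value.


Radius of gyration r = d / 4 = 125 / 4 = 31.25 mm
L_eff = 5000.0 mm
Slenderness ratio = L / r = 5000.0 / 31.25 = 160.0 (dimensionless)

160.0 (dimensionless)


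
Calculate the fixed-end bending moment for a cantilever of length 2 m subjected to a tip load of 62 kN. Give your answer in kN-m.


For a cantilever with a point load at the free end:
M_max = P * L = 62 * 2 = 124 kN-m

124 kN-m


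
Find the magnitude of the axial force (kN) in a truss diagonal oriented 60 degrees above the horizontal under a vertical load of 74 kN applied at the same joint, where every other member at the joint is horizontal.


At the joint, only the diagonal has a vertical component, so vertical equilibrium gives:
F * sin(60) = 74
F = 74 / sin(60)
= 74 / 0.866025
= 85.45 kN

85.45 kN


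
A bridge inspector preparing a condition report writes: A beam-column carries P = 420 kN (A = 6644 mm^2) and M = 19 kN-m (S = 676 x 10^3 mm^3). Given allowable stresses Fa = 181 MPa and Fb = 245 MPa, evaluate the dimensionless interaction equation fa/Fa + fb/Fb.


f_a = P / A = 420000.0 / 6644 = 63.2149 MPa
f_b = M / S = 19000000.0 / 676000.0 = 28.1065 MPa
Ratio = f_a / Fa + f_b / Fb
= 63.2149 / 181 + 28.1065 / 245
= 0.464 (dimensionless)

0.464 (dimensionless)


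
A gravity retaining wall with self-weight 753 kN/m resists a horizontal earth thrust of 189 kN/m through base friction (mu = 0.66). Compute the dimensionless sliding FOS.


Resisting force = mu * W = 0.66 * 753 = 496.98 kN/m
FOS = Resisting / Driving = 496.98 / 189
= 2.6295 (dimensionless)

2.6295 (dimensionless)


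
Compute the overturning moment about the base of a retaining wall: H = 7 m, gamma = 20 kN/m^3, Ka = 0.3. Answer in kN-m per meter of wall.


Pa = 0.5 * Ka * gamma * H^2
= 0.5 * 0.3 * 20 * 7^2
= 147.0 kN/m
Arm = H / 3 = 7 / 3 = 2.3333 m
Mo = Pa * arm = Pa * H / 3 = 147.0 * 7 / 3 = 343.0 kN-m/m

343.0 kN-m/m


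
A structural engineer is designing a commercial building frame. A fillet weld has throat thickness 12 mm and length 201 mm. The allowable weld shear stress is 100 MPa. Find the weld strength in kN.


Strength = throat * length * allowable stress
= 12 * 201 * 100 N
= 241200 N
= 241.2 kN

241.2 kN


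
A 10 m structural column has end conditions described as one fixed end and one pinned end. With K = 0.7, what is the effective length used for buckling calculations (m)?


L_eff = K * L
= 0.7 * 10
= 7.0 m

7.0 m


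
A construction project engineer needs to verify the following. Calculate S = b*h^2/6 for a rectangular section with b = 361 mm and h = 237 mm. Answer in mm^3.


S = b * h^2 / 6
= 361 * 237^2 / 6
= 361 * 56169 / 6
= 3379501.5 mm^3

3379501.5 mm^3


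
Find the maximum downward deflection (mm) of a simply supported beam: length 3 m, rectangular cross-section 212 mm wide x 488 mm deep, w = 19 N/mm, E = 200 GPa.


I = 212 * 488^3 / 12 = 2053118805.33 mm^4
L = 3000.0 mm, w = 19 N/mm, E = 200000.0 MPa
delta = 5 * w * L^4 / (384 * E * I)
= 5 * 19 * 3000.0^4 / (384 * 200000.0 * 2053118805.33)
= 0.0488 mm

0.0488 mm


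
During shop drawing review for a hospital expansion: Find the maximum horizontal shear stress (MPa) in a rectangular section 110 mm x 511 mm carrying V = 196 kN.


A = b * h = 110 * 511 = 56210 mm^2
V = 196 kN = 196000.0 N
tau_max = 1.5 * V / A = 1.5 * 196000.0 / 56210
= 5.2304 MPa

5.2304 MPa


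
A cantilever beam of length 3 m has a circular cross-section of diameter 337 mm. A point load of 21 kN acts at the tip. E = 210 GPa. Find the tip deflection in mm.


I = pi * d^4 / 64 = pi * 337^4 / 64 = 633125057.57 mm^4
L = 3000.0 mm, P = 21000.0 N, E = 210000.0 MPa
delta = P * L^3 / (3 * E * I)
= 21000.0 * 3000.0^3 / (3 * 210000.0 * 633125057.57)
= 1.4215 mm

1.4215 mm


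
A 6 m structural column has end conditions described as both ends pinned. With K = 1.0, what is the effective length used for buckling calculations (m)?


L_eff = K * L
= 1.0 * 6
= 6.0 m

6.0 m


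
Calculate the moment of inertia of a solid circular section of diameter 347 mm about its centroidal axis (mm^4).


r = d / 2 = 347 / 2 = 173.5 mm
I = pi * r^4 / 4 = pi * 173.5^4 / 4
= 711684976.18 mm^4

711684976.18 mm^4


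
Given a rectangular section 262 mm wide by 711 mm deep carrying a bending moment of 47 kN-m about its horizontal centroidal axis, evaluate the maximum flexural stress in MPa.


I = b * h^3 / 12 = 262 * 711^3 / 12 = 7847455243.5 mm^4
y = h / 2 = 711 / 2 = 355.5 mm
M = 47 kN-m = 47000000.0 N-mm
sigma = M * y / I = 47000000.0 * 355.5 / 7847455243.5
= 2.13 MPa

2.13 MPa


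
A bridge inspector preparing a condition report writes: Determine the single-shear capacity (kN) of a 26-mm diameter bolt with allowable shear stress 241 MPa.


A = pi * d^2 / 4 = pi * 26^2 / 4 = 530.9292 mm^2
V = f_v * A / 1000 = 241 * 530.9292 / 1000
= 127.9539 kN

127.9539 kN


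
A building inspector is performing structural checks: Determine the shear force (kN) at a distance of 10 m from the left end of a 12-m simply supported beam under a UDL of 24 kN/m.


R_A = w * L / 2 = 24 * 12 / 2 = 144.0 kN
V(x) = R_A - w * x = 144.0 - 24 * 10
= -96.0 kN

-96.0 kN


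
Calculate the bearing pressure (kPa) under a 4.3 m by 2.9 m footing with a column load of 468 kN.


A = 4.3 * 2.9 = 12.47 m^2
q = P / A = 468 / 12.47
= 37.5301 kPa

37.5301 kPa


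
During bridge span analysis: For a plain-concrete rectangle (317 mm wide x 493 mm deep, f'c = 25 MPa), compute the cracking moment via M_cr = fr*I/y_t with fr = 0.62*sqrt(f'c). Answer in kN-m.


fr = 0.62 * sqrt(25) = 0.62 * 5.0 = 3.1 MPa
I = 317 * 493^3 / 12 = 3165328397.42 mm^4
y_t = 246.5 mm
M_cr = fr * I / y_t = 3.1 * 3165328397.42 / 246.5 N-mm
= 39.8074 kN-m

39.8074 kN-m


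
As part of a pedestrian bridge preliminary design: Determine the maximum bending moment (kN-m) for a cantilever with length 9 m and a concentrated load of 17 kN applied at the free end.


For a cantilever with a point load at the free end:
M_max = P * L = 17 * 9 = 153 kN-m

153 kN-m


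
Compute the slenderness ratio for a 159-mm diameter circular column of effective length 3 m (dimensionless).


Radius of gyration r = d / 4 = 159 / 4 = 39.75 mm
L_eff = 3000.0 mm
Slenderness ratio = L / r = 3000.0 / 39.75 = 75.47 (dimensionless)

75.47 (dimensionless)


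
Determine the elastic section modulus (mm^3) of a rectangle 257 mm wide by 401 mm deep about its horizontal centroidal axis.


S = b * h^2 / 6
= 257 * 401^2 / 6
= 257 * 160801 / 6
= 6887642.83 mm^3

6887642.83 mm^3


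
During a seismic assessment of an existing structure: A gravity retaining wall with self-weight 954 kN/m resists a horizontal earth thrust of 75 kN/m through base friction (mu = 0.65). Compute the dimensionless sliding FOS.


Resisting force = mu * W = 0.65 * 954 = 620.1 kN/m
FOS = Resisting / Driving = 620.1 / 75
= 8.268 (dimensionless)

8.268 (dimensionless)


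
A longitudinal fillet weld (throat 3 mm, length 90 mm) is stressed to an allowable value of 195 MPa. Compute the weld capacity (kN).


Strength = throat * length * allowable stress
= 3 * 90 * 195 N
= 52650 N
= 52.65 kN

52.65 kN


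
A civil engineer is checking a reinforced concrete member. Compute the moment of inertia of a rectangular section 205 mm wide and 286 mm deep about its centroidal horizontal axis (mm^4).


I = b * h^3 / 12
= 205 * 286^3 / 12
= 205 * 23393656 / 12
= 399641623.33 mm^4

399641623.33 mm^4


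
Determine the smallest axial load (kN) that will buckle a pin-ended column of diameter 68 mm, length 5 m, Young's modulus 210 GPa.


I = pi * d^4 / 64 = 1049555.84 mm^4
L = 5000.0 mm
P_cr = pi^2 * E * I / L^2
= 9.8696 * 210000.0 * 1049555.84 / 5000.0^2
= 87013.09 N = 87.0131 kN

87.0131 kN


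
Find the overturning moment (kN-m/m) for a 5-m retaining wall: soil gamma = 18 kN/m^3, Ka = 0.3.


Pa = 0.5 * Ka * gamma * H^2
= 0.5 * 0.3 * 18 * 5^2
= 67.5 kN/m
Arm = H / 3 = 5 / 3 = 1.6667 m
Mo = Pa * arm = Pa * H / 3 = 67.5 * 5 / 3 = 112.5 kN-m/m

112.5 kN-m/m


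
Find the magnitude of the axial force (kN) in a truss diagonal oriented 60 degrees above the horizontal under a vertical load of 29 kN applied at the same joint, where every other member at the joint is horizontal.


At the joint, only the diagonal has a vertical component, so vertical equilibrium gives:
F * sin(60) = 29
F = 29 / sin(60)
= 29 / 0.866025
= 33.49 kN

33.49 kN


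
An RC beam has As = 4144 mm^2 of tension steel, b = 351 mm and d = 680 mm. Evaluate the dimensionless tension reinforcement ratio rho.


rho = As / (b * d)
= 4144 / (351 * 680)
= 4144 / 238680
= 0.017362 (dimensionless)

0.017362 (dimensionless)


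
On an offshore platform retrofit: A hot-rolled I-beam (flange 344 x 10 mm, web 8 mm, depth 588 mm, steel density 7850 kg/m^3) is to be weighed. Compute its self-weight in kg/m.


A_flanges = 2 * 344 * 10 = 6880 mm^2
A_web = (588 - 2 * 10) * 8 = 4544 mm^2
A_total = 6880 + 4544 = 11424 mm^2 = 0.011424 m^2
Weight = rho * A = 7850 * 0.011424 = 89.6784 kg/m

89.6784 kg/m


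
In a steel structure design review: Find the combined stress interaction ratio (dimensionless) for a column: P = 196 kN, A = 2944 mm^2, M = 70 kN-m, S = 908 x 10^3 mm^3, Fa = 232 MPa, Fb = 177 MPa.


f_a = P / A = 196000.0 / 2944 = 66.5761 MPa
f_b = M / S = 70000000.0 / 908000.0 = 77.0925 MPa
Ratio = f_a / Fa + f_b / Fb
= 66.5761 / 232 + 77.0925 / 177
= 0.7225 (dimensionless)

0.7225 (dimensionless)


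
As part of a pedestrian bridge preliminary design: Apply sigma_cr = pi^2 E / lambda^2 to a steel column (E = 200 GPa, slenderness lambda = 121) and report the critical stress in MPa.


sigma_cr = pi^2 * E / lambda^2
= 9.8696 * 200000.0 / 121^2
= 9.8696 * 200000.0 / 14641
= 134.8215 MPa

134.8215 MPa


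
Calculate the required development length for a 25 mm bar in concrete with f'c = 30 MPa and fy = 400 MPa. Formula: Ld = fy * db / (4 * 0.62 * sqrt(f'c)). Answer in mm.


Ld = (fy * db) / (4 * 0.62 * sqrt(f'c))
= (400 * 25) / (4 * 0.62 * sqrt(30))
= 10000 / 13.5835
= 736.19 mm

736.19 mm


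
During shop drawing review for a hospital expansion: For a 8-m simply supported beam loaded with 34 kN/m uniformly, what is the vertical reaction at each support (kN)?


Total load = w * L = 34 * 8 = 272 kN
By symmetry, each reaction R = total / 2 = 272 / 2 = 136.0 kN

136.0 kN


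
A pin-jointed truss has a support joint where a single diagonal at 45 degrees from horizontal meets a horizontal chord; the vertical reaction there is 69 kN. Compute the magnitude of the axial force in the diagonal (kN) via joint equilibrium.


At the joint, only the diagonal has a vertical component, so vertical equilibrium gives:
F * sin(45) = 69
F = 69 / sin(45)
= 69 / 0.707107
= 97.58 kN

97.58 kN


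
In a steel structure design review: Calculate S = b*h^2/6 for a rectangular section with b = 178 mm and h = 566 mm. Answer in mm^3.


S = b * h^2 / 6
= 178 * 566^2 / 6
= 178 * 320356 / 6
= 9503894.67 mm^3

9503894.67 mm^3


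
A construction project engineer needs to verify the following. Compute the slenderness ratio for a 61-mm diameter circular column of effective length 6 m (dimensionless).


Radius of gyration r = d / 4 = 61 / 4 = 15.25 mm
L_eff = 6000.0 mm
Slenderness ratio = L / r = 6000.0 / 15.25 = 393.44 (dimensionless)

393.44 (dimensionless)


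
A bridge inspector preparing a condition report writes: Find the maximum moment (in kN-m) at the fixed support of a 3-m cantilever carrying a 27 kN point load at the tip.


For a cantilever with a point load at the free end:
M_max = P * L = 27 * 3 = 81 kN-m

81 kN-m


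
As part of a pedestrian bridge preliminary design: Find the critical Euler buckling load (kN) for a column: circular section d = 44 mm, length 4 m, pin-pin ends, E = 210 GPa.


I = pi * d^4 / 64 = 183984.23 mm^4
L = 4000.0 mm
P_cr = pi^2 * E * I / L^2
= 9.8696 * 210000.0 * 183984.23 / 4000.0^2
= 23833.05 N = 23.8331 kN

23.8331 kN


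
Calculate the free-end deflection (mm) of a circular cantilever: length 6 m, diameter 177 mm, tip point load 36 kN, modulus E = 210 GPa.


I = pi * d^4 / 64 = pi * 177^4 / 64 = 48179574.94 mm^4
L = 6000.0 mm, P = 36000.0 N, E = 210000.0 MPa
delta = P * L^3 / (3 * E * I)
= 36000.0 * 6000.0^3 / (3 * 210000.0 * 48179574.94)
= 256.1844 mm

256.1844 mm


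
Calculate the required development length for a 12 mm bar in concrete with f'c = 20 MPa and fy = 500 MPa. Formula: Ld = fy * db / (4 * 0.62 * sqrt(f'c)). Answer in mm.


Ld = (fy * db) / (4 * 0.62 * sqrt(f'c))
= (500 * 12) / (4 * 0.62 * sqrt(20))
= 6000 / 11.0909
= 540.98 mm

540.98 mm


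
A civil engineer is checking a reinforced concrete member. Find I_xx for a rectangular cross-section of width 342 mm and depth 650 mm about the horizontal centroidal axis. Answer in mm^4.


I = b * h^3 / 12
= 342 * 650^3 / 12
= 342 * 274625000 / 12
= 7826812500.0 mm^4

7826812500.0 mm^4


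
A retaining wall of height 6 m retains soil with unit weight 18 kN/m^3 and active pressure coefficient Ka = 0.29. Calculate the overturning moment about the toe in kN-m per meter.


Pa = 0.5 * Ka * gamma * H^2
= 0.5 * 0.29 * 18 * 6^2
= 93.96 kN/m
Arm = H / 3 = 6 / 3 = 2.0 m
Mo = Pa * arm = Pa * H / 3 = 93.96 * 6 / 3 = 187.92 kN-m/m

187.92 kN-m/m


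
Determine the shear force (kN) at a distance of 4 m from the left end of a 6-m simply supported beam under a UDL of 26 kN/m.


R_A = w * L / 2 = 26 * 6 / 2 = 78.0 kN
V(x) = R_A - w * x = 78.0 - 26 * 4
= -26.0 kN

-26.0 kN


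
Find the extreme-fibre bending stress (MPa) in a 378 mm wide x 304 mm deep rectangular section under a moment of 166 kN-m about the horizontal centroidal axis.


I = b * h^3 / 12 = 378 * 304^3 / 12 = 884975616.0 mm^4
y = h / 2 = 304 / 2 = 152.0 mm
M = 166 kN-m = 166000000.0 N-mm
sigma = M * y / I = 166000000.0 * 152.0 / 884975616.0
= 28.51 MPa

28.51 MPa


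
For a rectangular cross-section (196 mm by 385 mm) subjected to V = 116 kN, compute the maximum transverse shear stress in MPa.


A = b * h = 196 * 385 = 75460 mm^2
V = 116 kN = 116000.0 N
tau_max = 1.5 * V / A = 1.5 * 116000.0 / 75460
= 2.3059 MPa

2.3059 MPa


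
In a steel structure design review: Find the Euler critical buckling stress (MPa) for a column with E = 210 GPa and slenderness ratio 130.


sigma_cr = pi^2 * E / lambda^2
= 9.8696 * 210000.0 / 130^2
= 9.8696 * 210000.0 / 16900
= 122.6401 MPa

122.6401 MPa


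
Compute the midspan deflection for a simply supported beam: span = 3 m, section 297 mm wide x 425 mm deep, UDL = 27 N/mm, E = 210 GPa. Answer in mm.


I = 297 * 425^3 / 12 = 1899949218.75 mm^4
L = 3000.0 mm, w = 27 N/mm, E = 210000.0 MPa
delta = 5 * w * L^4 / (384 * E * I)
= 5 * 27 * 3000.0^4 / (384 * 210000.0 * 1899949218.75)
= 0.0714 mm

0.0714 mm


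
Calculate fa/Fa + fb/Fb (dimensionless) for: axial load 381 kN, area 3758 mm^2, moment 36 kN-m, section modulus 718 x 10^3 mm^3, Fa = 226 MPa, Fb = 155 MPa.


f_a = P / A = 381000.0 / 3758 = 101.3837 MPa
f_b = M / S = 36000000.0 / 718000.0 = 50.1393 MPa
Ratio = f_a / Fa + f_b / Fb
= 101.3837 / 226 + 50.1393 / 155
= 0.7721 (dimensionless)

0.7721 (dimensionless)


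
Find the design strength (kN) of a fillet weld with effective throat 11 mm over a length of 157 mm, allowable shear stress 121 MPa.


Strength = throat * length * allowable stress
= 11 * 157 * 121 N
= 208967 N
= 208.97 kN

208.97 kN


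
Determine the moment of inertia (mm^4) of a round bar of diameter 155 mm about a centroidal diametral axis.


r = d / 2 = 155 / 2 = 77.5 mm
I = pi * r^4 / 4 = pi * 77.5^4 / 4
= 28333269.42 mm^4

28333269.42 mm^4


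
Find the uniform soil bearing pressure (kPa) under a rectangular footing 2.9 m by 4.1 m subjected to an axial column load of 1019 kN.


A = 2.9 * 4.1 = 11.89 m^2
q = P / A = 1019 / 11.89
= 85.7023 kPa

85.7023 kPa


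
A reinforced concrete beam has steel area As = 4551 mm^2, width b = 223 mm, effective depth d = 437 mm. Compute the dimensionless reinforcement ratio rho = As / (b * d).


rho = As / (b * d)
= 4551 / (223 * 437)
= 4551 / 97451
= 0.0467 (dimensionless)

0.0467 (dimensionless)


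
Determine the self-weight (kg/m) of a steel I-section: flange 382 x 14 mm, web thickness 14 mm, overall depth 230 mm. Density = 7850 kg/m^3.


A_flanges = 2 * 382 * 14 = 10696 mm^2
A_web = (230 - 2 * 14) * 14 = 2828 mm^2
A_total = 10696 + 2828 = 13524 mm^2 = 0.013524 m^2
Weight = rho * A = 7850 * 0.013524 = 106.1634 kg/m

106.1634 kg/m


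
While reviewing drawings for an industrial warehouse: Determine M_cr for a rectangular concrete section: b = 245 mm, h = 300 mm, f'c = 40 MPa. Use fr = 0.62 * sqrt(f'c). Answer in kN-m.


fr = 0.62 * sqrt(40) = 0.62 * 6.3246 = 3.9212 MPa
I = 245 * 300^3 / 12 = 551250000.0 mm^4
y_t = 150.0 mm
M_cr = fr * I / y_t = 3.9212 * 551250000.0 / 150.0 N-mm
= 14.4105 kN-m

14.4105 kN-m


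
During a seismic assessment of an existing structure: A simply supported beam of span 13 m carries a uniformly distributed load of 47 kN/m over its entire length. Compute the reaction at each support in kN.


Total load = w * L = 47 * 13 = 611 kN
By symmetry, each reaction R = total / 2 = 611 / 2 = 305.5 kN

305.5 kN


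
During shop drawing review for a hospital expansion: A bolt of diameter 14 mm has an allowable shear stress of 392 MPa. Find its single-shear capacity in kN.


A = pi * d^2 / 4 = pi * 14^2 / 4 = 153.938 mm^2
V = f_v * A / 1000 = 392 * 153.938 / 1000
= 60.3437 kN

60.3437 kN


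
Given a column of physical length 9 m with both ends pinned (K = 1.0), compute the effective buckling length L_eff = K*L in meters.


L_eff = K * L
= 1.0 * 9
= 9.0 m

9.0 m


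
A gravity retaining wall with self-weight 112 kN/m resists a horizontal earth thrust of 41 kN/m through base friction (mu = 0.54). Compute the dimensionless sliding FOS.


Resisting force = mu * W = 0.54 * 112 = 60.48 kN/m
FOS = Resisting / Driving = 60.48 / 41
= 1.4751 (dimensionless)

1.4751 (dimensionless)


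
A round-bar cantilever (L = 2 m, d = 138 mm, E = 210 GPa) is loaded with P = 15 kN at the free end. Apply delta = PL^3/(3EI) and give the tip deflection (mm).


I = pi * d^4 / 64 = pi * 138^4 / 64 = 17802715.2 mm^4
L = 2000.0 mm, P = 15000.0 N, E = 210000.0 MPa
delta = P * L^3 / (3 * E * I)
= 15000.0 * 2000.0^3 / (3 * 210000.0 * 17802715.2)
= 10.6993 mm

10.6993 mm


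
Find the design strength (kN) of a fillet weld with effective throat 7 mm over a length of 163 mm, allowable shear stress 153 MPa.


Strength = throat * length * allowable stress
= 7 * 163 * 153 N
= 174573 N
= 174.57 kN

174.57 kN


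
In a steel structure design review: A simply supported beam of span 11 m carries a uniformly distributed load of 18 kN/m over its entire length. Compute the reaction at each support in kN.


Total load = w * L = 18 * 11 = 198 kN
By symmetry, each reaction R = total / 2 = 198 / 2 = 99.0 kN

99.0 kN


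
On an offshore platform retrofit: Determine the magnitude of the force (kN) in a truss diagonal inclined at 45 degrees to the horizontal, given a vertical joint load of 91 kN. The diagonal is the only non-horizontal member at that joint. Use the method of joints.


At the joint, only the diagonal has a vertical component, so vertical equilibrium gives:
F * sin(45) = 91
F = 91 / sin(45)
= 91 / 0.707107
= 128.69 kN

128.69 kN


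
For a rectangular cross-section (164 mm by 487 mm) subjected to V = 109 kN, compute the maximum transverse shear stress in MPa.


A = b * h = 164 * 487 = 79868 mm^2
V = 109 kN = 109000.0 N
tau_max = 1.5 * V / A = 1.5 * 109000.0 / 79868
= 2.0471 MPa

2.0471 MPa


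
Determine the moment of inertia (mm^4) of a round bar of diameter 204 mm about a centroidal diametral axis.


r = d / 2 = 204 / 2 = 102.0 mm
I = pi * r^4 / 4 = pi * 102.0^4 / 4
= 85014023.05 mm^4

85014023.05 mm^4


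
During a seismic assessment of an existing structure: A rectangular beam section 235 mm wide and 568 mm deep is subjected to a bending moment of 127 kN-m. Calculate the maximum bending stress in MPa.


I = b * h^3 / 12 = 235 * 568^3 / 12 = 3588654293.33 mm^4
y = h / 2 = 568 / 2 = 284.0 mm
M = 127 kN-m = 127000000.0 N-mm
sigma = M * y / I = 127000000.0 * 284.0 / 3588654293.33
= 10.05 MPa

10.05 MPa


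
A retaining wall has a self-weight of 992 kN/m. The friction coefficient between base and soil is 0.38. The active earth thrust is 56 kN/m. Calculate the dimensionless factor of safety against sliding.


Resisting force = mu * W = 0.38 * 992 = 376.96 kN/m
FOS = Resisting / Driving = 376.96 / 56
= 6.7314 (dimensionless)

6.7314 (dimensionless)


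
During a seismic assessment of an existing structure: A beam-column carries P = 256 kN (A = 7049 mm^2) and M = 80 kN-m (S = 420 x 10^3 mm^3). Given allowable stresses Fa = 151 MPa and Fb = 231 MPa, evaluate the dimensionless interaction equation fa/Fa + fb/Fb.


f_a = P / A = 256000.0 / 7049 = 36.3172 MPa
f_b = M / S = 80000000.0 / 420000.0 = 190.4762 MPa
Ratio = f_a / Fa + f_b / Fb
= 36.3172 / 151 + 190.4762 / 231
= 1.0651 (dimensionless)

1.0651 (dimensionless)


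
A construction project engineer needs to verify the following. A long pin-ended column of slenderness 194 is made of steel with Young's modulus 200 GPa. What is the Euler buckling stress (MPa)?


sigma_cr = pi^2 * E / lambda^2
= 9.8696 * 200000.0 / 194^2
= 9.8696 * 200000.0 / 37636
= 52.4477 MPa

52.4477 MPa


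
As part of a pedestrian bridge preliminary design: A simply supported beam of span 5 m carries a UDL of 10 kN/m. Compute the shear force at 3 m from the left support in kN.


R_A = w * L / 2 = 10 * 5 / 2 = 25.0 kN
V(x) = R_A - w * x = 25.0 - 10 * 3
= -5.0 kN

-5.0 kN


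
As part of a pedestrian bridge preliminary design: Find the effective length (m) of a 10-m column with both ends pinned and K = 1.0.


L_eff = K * L
= 1.0 * 10
= 10.0 m

10.0 m


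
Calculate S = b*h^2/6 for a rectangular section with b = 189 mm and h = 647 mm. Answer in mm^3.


S = b * h^2 / 6
= 189 * 647^2 / 6
= 189 * 418609 / 6
= 13186183.5 mm^3

13186183.5 mm^3


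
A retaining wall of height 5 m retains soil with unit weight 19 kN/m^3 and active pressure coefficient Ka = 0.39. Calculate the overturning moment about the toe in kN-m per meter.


Pa = 0.5 * Ka * gamma * H^2
= 0.5 * 0.39 * 19 * 5^2
= 92.625 kN/m
Arm = H / 3 = 5 / 3 = 1.6667 m
Mo = Pa * arm = Pa * H / 3 = 92.625 * 5 / 3 = 154.375 kN-m/m

154.375 kN-m/m


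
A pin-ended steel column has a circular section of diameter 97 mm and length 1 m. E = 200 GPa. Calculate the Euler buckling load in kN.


I = pi * d^4 / 64 = 4345670.92 mm^4
L = 1000.0 mm
P_cr = pi^2 * E * I / L^2
= 9.8696 * 200000.0 * 4345670.92 / 1000.0^2
= 8578010.57 N = 8578.0106 kN

8578.0106 kN


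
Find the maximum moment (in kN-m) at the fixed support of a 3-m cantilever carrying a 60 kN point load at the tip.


For a cantilever with a point load at the free end:
M_max = P * L = 60 * 3 = 180 kN-m

180 kN-m


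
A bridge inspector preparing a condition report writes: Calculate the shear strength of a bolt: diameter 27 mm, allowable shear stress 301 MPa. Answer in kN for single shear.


A = pi * d^2 / 4 = pi * 27^2 / 4 = 572.5553 mm^2
V = f_v * A / 1000 = 301 * 572.5553 / 1000
= 172.3391 kN

172.3391 kN


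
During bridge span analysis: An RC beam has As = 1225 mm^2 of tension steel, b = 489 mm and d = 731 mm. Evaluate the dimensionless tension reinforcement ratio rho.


rho = As / (b * d)
= 1225 / (489 * 731)
= 1225 / 357459
= 0.003427 (dimensionless)

0.003427 (dimensionless)


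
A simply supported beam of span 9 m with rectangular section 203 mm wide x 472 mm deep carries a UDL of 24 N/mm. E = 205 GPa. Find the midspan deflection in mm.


I = 203 * 472^3 / 12 = 1778855978.67 mm^4
L = 9000.0 mm, w = 24 N/mm, E = 205000.0 MPa
delta = 5 * w * L^4 / (384 * E * I)
= 5 * 24 * 9000.0^4 / (384 * 205000.0 * 1778855978.67)
= 5.6224 mm

5.6224 mm


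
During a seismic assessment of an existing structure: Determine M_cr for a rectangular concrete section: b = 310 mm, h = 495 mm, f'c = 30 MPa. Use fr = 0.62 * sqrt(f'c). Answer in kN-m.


fr = 0.62 * sqrt(30) = 0.62 * 5.4772 = 3.3959 MPa
I = 310 * 495^3 / 12 = 3133257187.5 mm^4
y_t = 247.5 mm
M_cr = fr * I / y_t = 3.3959 * 3133257187.5 / 247.5 N-mm
= 42.9906 kN-m

42.9906 kN-m


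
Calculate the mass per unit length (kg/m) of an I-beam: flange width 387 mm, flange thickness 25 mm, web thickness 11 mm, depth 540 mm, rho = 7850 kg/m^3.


A_flanges = 2 * 387 * 25 = 19350 mm^2
A_web = (540 - 2 * 25) * 11 = 5390 mm^2
A_total = 19350 + 5390 = 24740 mm^2 = 0.024740 m^2
Weight = rho * A = 7850 * 0.024740 = 194.209 kg/m

194.209 kg/m


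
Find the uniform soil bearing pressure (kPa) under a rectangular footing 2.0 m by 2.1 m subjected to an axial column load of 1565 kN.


A = 2.0 * 2.1 = 4.2 m^2
q = P / A = 1565 / 4.2
= 372.619 kPa

372.619 kPa


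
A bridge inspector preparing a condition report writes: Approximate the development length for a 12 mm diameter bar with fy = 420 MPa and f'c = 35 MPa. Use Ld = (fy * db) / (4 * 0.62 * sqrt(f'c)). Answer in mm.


Ld = (fy * db) / (4 * 0.62 * sqrt(f'c))
= (420 * 12) / (4 * 0.62 * sqrt(35))
= 5040 / 14.6719
= 343.51 mm

343.51 mm


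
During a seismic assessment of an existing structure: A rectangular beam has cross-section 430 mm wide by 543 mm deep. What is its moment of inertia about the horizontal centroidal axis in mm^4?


I = b * h^3 / 12
= 430 * 543^3 / 12
= 430 * 160103007 / 12
= 5737024417.5 mm^4

5737024417.5 mm^4


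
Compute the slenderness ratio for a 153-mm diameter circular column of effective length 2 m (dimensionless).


Radius of gyration r = d / 4 = 153 / 4 = 38.25 mm
L_eff = 2000.0 mm
Slenderness ratio = L / r = 2000.0 / 38.25 = 52.29 (dimensionless)

52.29 (dimensionless)


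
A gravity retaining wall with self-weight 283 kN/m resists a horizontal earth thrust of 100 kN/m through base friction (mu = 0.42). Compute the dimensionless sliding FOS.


Resisting force = mu * W = 0.42 * 283 = 118.86 kN/m
FOS = Resisting / Driving = 118.86 / 100
= 1.1886 (dimensionless)

1.1886 (dimensionless)


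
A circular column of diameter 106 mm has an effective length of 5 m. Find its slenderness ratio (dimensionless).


Radius of gyration r = d / 4 = 106 / 4 = 26.5 mm
L_eff = 5000.0 mm
Slenderness ratio = L / r = 5000.0 / 26.5 = 188.68 (dimensionless)

188.68 (dimensionless)


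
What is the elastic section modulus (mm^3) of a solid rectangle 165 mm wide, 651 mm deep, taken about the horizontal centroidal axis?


S = b * h^2 / 6
= 165 * 651^2 / 6
= 165 * 423801 / 6
= 11654527.5 mm^3

11654527.5 mm^3


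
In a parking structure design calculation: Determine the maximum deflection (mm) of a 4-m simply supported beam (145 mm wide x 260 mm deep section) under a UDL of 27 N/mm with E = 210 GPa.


I = 145 * 260^3 / 12 = 212376666.67 mm^4
L = 4000.0 mm, w = 27 N/mm, E = 210000.0 MPa
delta = 5 * w * L^4 / (384 * E * I)
= 5 * 27 * 4000.0^4 / (384 * 210000.0 * 212376666.67)
= 2.018 mm

2.018 mm


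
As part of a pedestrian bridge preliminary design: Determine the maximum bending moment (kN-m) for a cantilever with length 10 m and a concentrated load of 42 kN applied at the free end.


For a cantilever with a point load at the free end:
M_max = P * L = 42 * 10 = 420 kN-m

420 kN-m
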